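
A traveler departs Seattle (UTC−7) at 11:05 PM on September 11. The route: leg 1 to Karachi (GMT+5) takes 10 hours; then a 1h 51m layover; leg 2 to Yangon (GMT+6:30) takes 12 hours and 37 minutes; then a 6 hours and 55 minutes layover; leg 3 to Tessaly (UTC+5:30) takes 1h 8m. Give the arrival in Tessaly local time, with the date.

8:06 PM on September 13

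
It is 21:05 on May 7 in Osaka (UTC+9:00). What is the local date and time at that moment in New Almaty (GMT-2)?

10:05 on May 7

New Almaty is 11:00 behind Osaka.
Shift by the zone difference: 21:05 − 11:00 = 10:05 on May 7 in New Almaty.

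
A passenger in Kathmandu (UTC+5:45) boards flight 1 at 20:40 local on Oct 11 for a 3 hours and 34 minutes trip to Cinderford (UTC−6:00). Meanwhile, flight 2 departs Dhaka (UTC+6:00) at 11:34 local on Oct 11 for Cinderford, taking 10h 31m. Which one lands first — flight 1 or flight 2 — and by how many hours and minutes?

Flight 1 in UTC: 20:40 − 5:45 = 14:55 on Oct 11.
+3 hours and 34 minutes → arrive 18:29 UTC on Oct 11.
Flight 2 in UTC: 11:34 − 6:00 = 05:34 on Oct 11.
+10 hours and 31 minutes → arrive 16:05 UTC on Oct 11.
Flight 2 lands earlier by 2 hours 24 minutes.

the second, by 2 hours 24 minutes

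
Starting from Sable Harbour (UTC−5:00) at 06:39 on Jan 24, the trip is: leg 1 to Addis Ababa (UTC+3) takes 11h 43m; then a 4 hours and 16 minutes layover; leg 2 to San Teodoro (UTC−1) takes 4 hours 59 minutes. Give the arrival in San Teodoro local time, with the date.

07:37 on January 25

Convert departure to UTC: 06:39 + 5:00 = 11:39 UTC on Jan 24.
Add 11 hours 43 minutes leg 1 → 23:22 UTC.
Add 4 hours and 16 minutes layover in Addis Ababa → 03:38 UTC (Jan 25).
Add 4 hours and 59 minutes leg 2 → 08:37 UTC.
San Teodoro is UTC−1:00, so local arrival = 08:37 − 1:00 = 07:37 on Jan 25.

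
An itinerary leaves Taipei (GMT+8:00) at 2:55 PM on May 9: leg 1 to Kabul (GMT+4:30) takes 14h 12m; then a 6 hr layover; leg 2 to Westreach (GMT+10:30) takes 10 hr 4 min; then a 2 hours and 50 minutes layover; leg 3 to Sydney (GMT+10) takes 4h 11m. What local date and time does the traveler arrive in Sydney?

6:12 AM on May 11

Convert departure to UTC: 2:55 PM − 8:00 = 6:55 AM UTC on May 9.
Add 14 hours 12 minutes leg 1 → 9:07 PM UTC.
Add 6 hours layover in Kabul → 3:07 AM UTC (May 10).
Add 10 hours and 4 minutes leg 2 → 1:11 PM UTC.
Add 2 hours 50 minutes layover in Westreach → 4:01 PM UTC.
Add 4 hours 11 minutes leg 3 → 8:12 PM UTC.
Sydney is UTC+10:00, so local arrival = 8:12 PM + 10:00 = 6:12 AM on May 11.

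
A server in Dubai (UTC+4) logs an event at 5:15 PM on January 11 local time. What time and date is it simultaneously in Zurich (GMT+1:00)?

In UTC: 5:15 PM − 4:00 = 1:15 PM on Jan 11.
Zurich is UTC+1:00: 1:15 PM + 1:00 = 2:15 PM on Jan 11.

2:15 PM on January 11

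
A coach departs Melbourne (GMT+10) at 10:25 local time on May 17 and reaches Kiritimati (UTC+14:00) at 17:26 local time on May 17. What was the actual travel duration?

Departure in UTC: 10:25 − 10:00 = 00:25 on May 17.
Arrival in UTC: 17:26 − 14:00 = 03:26 on May 17.
Elapsed = 03:26 − 00:25 = 3 hours 1 minute.

3 hours 1 minute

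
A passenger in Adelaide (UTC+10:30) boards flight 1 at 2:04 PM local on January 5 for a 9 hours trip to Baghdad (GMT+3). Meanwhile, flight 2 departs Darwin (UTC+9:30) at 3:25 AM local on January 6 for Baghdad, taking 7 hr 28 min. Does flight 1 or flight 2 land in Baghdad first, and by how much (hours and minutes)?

Flight 1 in UTC: 2:04 PM − 10:30 = 3:34 AM on Jan 5.
+9 hours → arrive 12:34 PM UTC on Jan 5.
Flight 2 in UTC: 3:25 AM − 9:30 = 5:55 PM on Jan 5.
+7 hours and 28 minutes → arrive 1:23 AM UTC on Jan 6.
Flight 1 lands earlier by 12 hours 49 minutes.

the first, by 12 hours 49 minutes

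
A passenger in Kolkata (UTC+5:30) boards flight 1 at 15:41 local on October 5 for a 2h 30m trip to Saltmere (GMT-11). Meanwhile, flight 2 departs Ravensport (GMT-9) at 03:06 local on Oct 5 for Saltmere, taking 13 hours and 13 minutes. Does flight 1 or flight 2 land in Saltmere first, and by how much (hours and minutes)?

Flight 1 in UTC: 15:41 − 5:30 = 10:11 on Oct 5.
+2 hours 30 minutes → arrive 12:41 UTC on Oct 5.
Flight 2 in UTC: 03:06 + 9:00 = 12:06 on Oct 5.
+13 hours and 13 minutes → arrive 01:19 UTC on Oct 6.
Flight 1 lands earlier by 12 hours 38 minutes.

the first, by 12 hours 38 minutes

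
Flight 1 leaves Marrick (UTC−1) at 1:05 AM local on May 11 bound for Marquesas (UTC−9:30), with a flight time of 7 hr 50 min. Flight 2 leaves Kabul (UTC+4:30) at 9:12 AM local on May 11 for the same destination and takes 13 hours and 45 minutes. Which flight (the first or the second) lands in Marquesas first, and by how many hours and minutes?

the first, by 8 hours 32 minutes

Flight 1 in UTC: 1:05 AM + 1:00 = 2:05 AM on May 11.
+7 hours 50 minutes → arrive 9:55 AM UTC on May 11.
Flight 2 in UTC: 9:12 AM − 4:30 = 4:42 AM on May 11.
+13 hours and 45 minutes → arrive 6:27 PM UTC on May 11.
Flight 1 lands earlier by 8 hours 32 minutes.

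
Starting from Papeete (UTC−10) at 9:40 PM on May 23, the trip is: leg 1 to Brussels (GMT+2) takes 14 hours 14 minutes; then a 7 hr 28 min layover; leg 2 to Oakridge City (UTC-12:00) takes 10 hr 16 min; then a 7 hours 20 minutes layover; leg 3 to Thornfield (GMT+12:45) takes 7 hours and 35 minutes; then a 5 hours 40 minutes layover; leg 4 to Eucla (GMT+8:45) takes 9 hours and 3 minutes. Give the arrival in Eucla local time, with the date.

Convert departure to UTC: 9:40 PM + 10:00 = 7:40 AM UTC on May 24.
Add 14 hours 14 minutes leg 1 → 9:54 PM UTC.
Add 7 hours and 28 minutes layover in Brussels → 5:22 AM UTC (May 25).
Add 10 hours and 16 minutes leg 2 → 3:38 PM UTC.
Add 7 hours 20 minutes layover in Oakridge City → 10:58 PM UTC.
Add 7 hours 35 minutes leg 3 → 6:33 AM UTC (May 26).
Add 5 hours and 40 minutes layover in Thornfield → 12:13 PM UTC.
Add 9 hours 3 minutes leg 4 → 9:16 PM UTC.
Eucla is UTC+8:45, so local arrival = 9:16 PM + 8:45 = 6:01 AM on May 27.

6:01 AM on May 27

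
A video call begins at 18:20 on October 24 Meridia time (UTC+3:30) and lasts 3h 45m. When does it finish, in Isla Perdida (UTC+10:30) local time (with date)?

05:05 on October 25

Convert start to UTC: 18:20 − 3:30 = 14:50 UTC on Oct 24.
Add 3 hours and 45 minutes duration → 18:35 UTC.
Isla Perdida is UTC+10:30, so local end time = 18:35 + 10:30 = 05:05 on Oct 25.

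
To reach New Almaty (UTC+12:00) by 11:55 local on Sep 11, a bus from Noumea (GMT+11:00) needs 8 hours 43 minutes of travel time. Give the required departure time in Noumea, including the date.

02:12 on September 11

Target arrival in UTC: 11:55 − 12:00 = 23:55 on Sep 10.
Subtract 8 hours 43 minutes → departure 15:12 UTC on Sep 10.
Noumea is UTC+11:00: 15:12 + 11:00 = 02:12 on Sep 11.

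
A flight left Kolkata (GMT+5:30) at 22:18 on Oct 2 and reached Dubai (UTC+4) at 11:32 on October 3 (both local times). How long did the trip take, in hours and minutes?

Departure in UTC: 22:18 − 5:30 = 16:48 on Oct 2.
Arrival in UTC: 11:32 − 4:00 = 07:32 on Oct 3.
Elapsed = 07:32 − 16:48 (+1 day) = 14 hours 44 minutes.

14 hours 44 minutes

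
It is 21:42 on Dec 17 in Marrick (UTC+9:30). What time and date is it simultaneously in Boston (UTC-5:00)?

07:12 on December 17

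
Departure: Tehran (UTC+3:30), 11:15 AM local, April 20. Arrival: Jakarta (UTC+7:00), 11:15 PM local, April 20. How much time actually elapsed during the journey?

8 hours 30 minutes

Departure in UTC: 11:15 AM − 3:30 = 7:45 AM on Apr 20.
Arrival in UTC: 11:15 PM − 7:00 = 4:15 PM on Apr 20.
Elapsed = 4:15 PM − 7:45 AM = 8 hours 30 minutes.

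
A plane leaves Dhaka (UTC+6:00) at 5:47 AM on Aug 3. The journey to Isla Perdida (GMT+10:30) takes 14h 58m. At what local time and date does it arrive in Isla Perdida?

1:15 AM on Aug 4

Convert departure to UTC: 5:47 AM − 6:00 = 11:47 PM UTC on Aug 2.
Add 14 hours and 58 minutes travel time → 2:45 PM UTC (Aug 3).
Isla Perdida is UTC+10:30, so local arrival = 2:45 PM + 10:30 = 1:15 AM on Aug 4.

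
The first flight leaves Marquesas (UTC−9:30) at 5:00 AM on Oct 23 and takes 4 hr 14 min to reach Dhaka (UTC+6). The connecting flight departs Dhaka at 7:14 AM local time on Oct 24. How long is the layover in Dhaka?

6 hours 30 minutes

Convert departure to UTC: 5:00 AM + 9:30 = 2:30 PM UTC on Oct 23.
Add 4 hours 14 minutes flight time → 6:44 PM UTC.
Dhaka is UTC+6:00, so local arrival = 6:44 PM + 6:00 = 12:44 AM on Oct 24.
Layover = 7:14 AM − 12:44 AM = 6 hours 30 minutes.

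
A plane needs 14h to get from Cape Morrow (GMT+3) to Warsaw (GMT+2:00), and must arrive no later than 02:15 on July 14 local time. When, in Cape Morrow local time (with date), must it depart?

Target arrival in UTC: 02:15 − 2:00 = 00:15 on Jul 14.
Subtract 14 hours → departure 10:15 UTC on Jul 13.
Cape Morrow is UTC+3:00: 10:15 + 3:00 = 13:15 on Jul 13.

13:15 on July 13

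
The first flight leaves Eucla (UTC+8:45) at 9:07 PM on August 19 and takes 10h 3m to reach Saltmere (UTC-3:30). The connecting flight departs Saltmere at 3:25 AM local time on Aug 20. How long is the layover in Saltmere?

8 hours 30 minutes

Convert departure to UTC: 9:07 PM − 8:45 = 12:22 PM UTC on Aug 19.
Add 10 hours and 3 minutes flight time → 10:25 PM UTC.
Saltmere is UTC−3:30, so local arrival = 10:25 PM − 3:30 = 6:55 PM on Aug 19.
Layover = 3:25 AM − 6:55 PM (+1 day) = 8 hours 30 minutes.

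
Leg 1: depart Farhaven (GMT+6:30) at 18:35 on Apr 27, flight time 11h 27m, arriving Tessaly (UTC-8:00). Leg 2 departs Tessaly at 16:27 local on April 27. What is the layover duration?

55 minutes

Convert departure to UTC: 18:35 − 6:30 = 12:05 UTC on Apr 27.
Add 11 hours 27 minutes flight time → 23:32 UTC.
Tessaly is UTC−8:00, so local arrival = 23:32 − 8:00 = 15:32 on Apr 27.
Layover = 16:27 − 15:32 = 55 minutes.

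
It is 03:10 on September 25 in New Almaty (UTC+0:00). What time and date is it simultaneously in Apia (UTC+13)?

16:10 on Sep 25

New Almaty is UTC+0 so that is 03:10 UTC.
Apia is UTC+13:00: 03:10 + 13:00 = 16:10 on Sep 25.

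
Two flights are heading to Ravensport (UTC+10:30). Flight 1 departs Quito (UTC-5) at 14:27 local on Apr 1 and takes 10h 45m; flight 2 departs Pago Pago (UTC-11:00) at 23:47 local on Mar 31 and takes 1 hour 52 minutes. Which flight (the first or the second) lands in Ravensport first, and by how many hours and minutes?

the second, by 17 hours 33 minutes

Flight 1 in UTC: 14:27 + 5:00 = 19:27 on Apr 1.
+10 hours 45 minutes → arrive 06:12 UTC on Apr 2.
Flight 2 in UTC: 23:47 + 11:00 = 10:47 on Apr 1.
+1 hour 52 minutes → arrive 12:39 UTC on Apr 1.
Flight 2 lands earlier by 17 hours 33 minutes.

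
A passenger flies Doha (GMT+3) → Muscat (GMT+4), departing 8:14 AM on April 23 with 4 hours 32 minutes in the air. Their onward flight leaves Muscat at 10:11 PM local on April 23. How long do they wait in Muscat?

Convert departure to UTC: 8:14 AM − 3:00 = 5:14 AM UTC on Apr 23.
Add 4 hours and 32 minutes flight time → 9:46 AM UTC.
Muscat is UTC+4:00, so local arrival = 9:46 AM + 4:00 = 1:46 PM on Apr 23.
Layover = 10:11 PM − 1:46 PM = 8 hours 25 minutes.

8 hours 25 minutes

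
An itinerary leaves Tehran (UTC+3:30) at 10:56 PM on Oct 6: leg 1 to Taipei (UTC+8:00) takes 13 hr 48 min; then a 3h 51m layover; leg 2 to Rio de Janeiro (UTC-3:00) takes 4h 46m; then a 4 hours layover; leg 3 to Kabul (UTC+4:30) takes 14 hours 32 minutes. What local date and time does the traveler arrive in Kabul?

4:53 PM on October 8

Convert departure to UTC: 10:56 PM − 3:30 = 7:26 PM UTC on Oct 6.
Add 13 hours and 48 minutes leg 1 → 9:14 AM UTC (Oct 7).
Add 3 hours 51 minutes layover in Taipei → 1:05 PM UTC.
Add 4 hours and 46 minutes leg 2 → 5:51 PM UTC.
Add 4 hours layover in Rio de Janeiro → 9:51 PM UTC.
Add 14 hours 32 minutes leg 3 → 12:23 PM UTC (Oct 8).
Kabul is UTC+4:30, so local arrival = 12:23 PM + 4:30 = 4:53 PM on Oct 8.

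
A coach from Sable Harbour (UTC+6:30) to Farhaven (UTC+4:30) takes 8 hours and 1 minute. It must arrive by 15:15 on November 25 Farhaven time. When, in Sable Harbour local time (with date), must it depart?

09:14 on Nov 25

Target arrival in UTC: 15:15 − 4:30 = 10:45 on Nov 25.
Subtract 8 hours and 1 minute → departure 02:44 UTC on Nov 25.
Sable Harbour is UTC+6:30: 02:44 + 6:30 = 09:14 on Nov 25.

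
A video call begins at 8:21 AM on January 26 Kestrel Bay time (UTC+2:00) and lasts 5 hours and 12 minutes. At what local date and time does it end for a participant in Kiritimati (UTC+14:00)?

Convert start to UTC: 8:21 AM − 2:00 = 6:21 AM UTC on Jan 26.
Add 5 hours 12 minutes duration → 11:33 AM UTC.
Kiritimati is UTC+14:00, so local end time = 11:33 AM + 14:00 = 1:33 AM on Jan 27.

1:33 AM on January 27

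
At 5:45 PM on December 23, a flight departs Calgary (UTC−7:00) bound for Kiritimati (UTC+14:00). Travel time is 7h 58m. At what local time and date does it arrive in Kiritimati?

Convert departure to UTC: 5:45 PM + 7:00 = 12:45 AM UTC on Dec 24.
Add 7 hours 58 minutes travel time → 8:43 AM UTC.
Kiritimati is UTC+14:00, so local arrival = 8:43 AM + 14:00 = 10:43 PM on Dec 24.

10:43 PM on December 24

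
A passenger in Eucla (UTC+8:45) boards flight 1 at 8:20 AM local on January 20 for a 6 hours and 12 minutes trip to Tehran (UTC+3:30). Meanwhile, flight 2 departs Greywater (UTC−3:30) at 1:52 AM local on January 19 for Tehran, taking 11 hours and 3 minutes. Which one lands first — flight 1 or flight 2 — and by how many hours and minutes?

Flight 1 in UTC: 8:20 AM − 8:45 = 11:35 PM on Jan 19.
+6 hours 12 minutes → arrive 5:47 AM UTC on Jan 20.
Flight 2 in UTC: 1:52 AM + 3:30 = 5:22 AM on Jan 19.
+11 hours 3 minutes → arrive 4:25 PM UTC on Jan 19.
Flight 2 lands earlier by 13 hours 22 minutes.

the second, by 13 hours 22 minutes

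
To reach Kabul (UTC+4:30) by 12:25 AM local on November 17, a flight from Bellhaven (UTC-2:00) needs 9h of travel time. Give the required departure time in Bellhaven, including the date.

Target arrival in UTC: 12:25 AM − 4:30 = 7:55 PM on Nov 16.
Subtract 9 hours → departure 10:55 AM UTC on Nov 16.
Bellhaven is UTC−2:00: 10:55 AM − 2:00 = 8:55 AM on Nov 16.

8:55 AM on November 16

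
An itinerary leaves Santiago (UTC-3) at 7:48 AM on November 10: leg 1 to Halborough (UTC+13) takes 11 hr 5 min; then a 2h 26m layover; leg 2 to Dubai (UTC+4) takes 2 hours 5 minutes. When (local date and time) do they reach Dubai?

Convert departure to UTC: 7:48 AM + 3:00 = 10:48 AM UTC on Nov 10.
Add 11 hours 5 minutes leg 1 → 9:53 PM UTC.
Add 2 hours and 26 minutes layover in Halborough → 12:19 AM UTC (Nov 11).
Add 2 hours 5 minutes leg 2 → 2:24 AM UTC.
Dubai is UTC+4:00, so local arrival = 2:24 AM + 4:00 = 6:24 AM on Nov 11.

6:24 AM on November 11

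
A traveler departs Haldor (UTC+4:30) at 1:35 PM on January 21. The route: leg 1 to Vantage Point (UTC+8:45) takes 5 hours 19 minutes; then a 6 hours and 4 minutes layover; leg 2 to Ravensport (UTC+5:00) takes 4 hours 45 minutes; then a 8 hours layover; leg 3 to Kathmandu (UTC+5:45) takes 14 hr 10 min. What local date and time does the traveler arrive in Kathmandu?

Convert departure to UTC: 1:35 PM − 4:30 = 9:05 AM UTC on Jan 21.
Add 5 hours and 19 minutes leg 1 → 2:24 PM UTC.
Add 6 hours 4 minutes layover in Vantage Point → 8:28 PM UTC.
Add 4 hours and 45 minutes leg 2 → 1:13 AM UTC (Jan 22).
Add 8 hours layover in Ravensport → 9:13 AM UTC.
Add 14 hours 10 minutes leg 3 → 11:23 PM UTC.
Kathmandu is UTC+5:45, so local arrival = 11:23 PM + 5:45 = 5:08 AM on Jan 23.

5:08 AM on January 23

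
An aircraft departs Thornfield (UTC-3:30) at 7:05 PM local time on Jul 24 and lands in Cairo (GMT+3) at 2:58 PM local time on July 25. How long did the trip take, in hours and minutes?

13 hours 23 minutes

Departure in UTC: 7:05 PM + 3:30 = 10:35 PM on Jul 24.
Arrival in UTC: 2:58 PM − 3:00 = 11:58 AM on Jul 25.
Elapsed = 11:58 AM − 10:35 PM (+1 day) = 13 hours 23 minutes.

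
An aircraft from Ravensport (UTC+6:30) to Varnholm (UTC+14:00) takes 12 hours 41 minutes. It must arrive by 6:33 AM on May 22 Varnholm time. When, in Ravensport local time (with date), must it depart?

Target arrival in UTC: 6:33 AM − 14:00 = 4:33 PM on May 21.
Subtract 12 hours 41 minutes → departure 3:52 AM UTC on May 21.
Ravensport is UTC+6:30: 3:52 AM + 6:30 = 10:22 AM on May 21.

10:22 AM on May 21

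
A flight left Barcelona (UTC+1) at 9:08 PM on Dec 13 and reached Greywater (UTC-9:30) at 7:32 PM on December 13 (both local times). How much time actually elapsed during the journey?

8 hours 54 minutes

Greywater is 10:30 behind Barcelona.
Clock-face elapsed time (ignoring zones) is −1 hour 36 minutes.
Actual elapsed = −1 hour 36 minutes + 10:30 = 8 hours 54 minutes.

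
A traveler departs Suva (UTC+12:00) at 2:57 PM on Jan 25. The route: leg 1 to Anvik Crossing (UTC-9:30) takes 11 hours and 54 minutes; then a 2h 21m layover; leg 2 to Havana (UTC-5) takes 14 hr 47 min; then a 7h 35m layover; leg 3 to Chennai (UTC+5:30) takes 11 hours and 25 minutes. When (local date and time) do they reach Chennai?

8:29 AM on January 27

Convert departure to UTC: 2:57 PM − 12:00 = 2:57 AM UTC on Jan 25.
Add 11 hours 54 minutes leg 1 → 2:51 PM UTC.
Add 2 hours 21 minutes layover in Anvik Crossing → 5:12 PM UTC.
Add 14 hours and 47 minutes leg 2 → 7:59 AM UTC (Jan 26).
Add 7 hours and 35 minutes layover in Havana → 3:34 PM UTC.
Add 11 hours 25 minutes leg 3 → 2:59 AM UTC (Jan 27).
Chennai is UTC+5:30, so local arrival = 2:59 AM + 5:30 = 8:29 AM on Jan 27.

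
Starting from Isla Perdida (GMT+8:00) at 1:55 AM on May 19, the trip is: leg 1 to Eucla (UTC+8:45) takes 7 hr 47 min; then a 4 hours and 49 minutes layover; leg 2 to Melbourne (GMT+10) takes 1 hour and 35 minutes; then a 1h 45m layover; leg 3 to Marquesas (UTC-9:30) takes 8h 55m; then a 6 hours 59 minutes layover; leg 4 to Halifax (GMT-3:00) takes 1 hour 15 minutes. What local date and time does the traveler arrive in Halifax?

12:00 AM on May 20

Convert departure to UTC: 1:55 AM − 8:00 = 5:55 PM UTC on May 18.
Add 7 hours and 47 minutes leg 1 → 1:42 AM UTC (May 19).
Add 4 hours 49 minutes layover in Eucla → 6:31 AM UTC.
Add 1 hour and 35 minutes leg 2 → 8:06 AM UTC.
Add 1 hour and 45 minutes layover in Melbourne → 9:51 AM UTC.
Add 8 hours 55 minutes leg 3 → 6:46 PM UTC.
Add 6 hours and 59 minutes layover in Marquesas → 1:45 AM UTC (May 20).
Add 1 hour 15 minutes leg 4 → 3:00 AM UTC.
Halifax is UTC−3:00, so local arrival = 3:00 AM − 3:00 = 12:00 AM on May 20.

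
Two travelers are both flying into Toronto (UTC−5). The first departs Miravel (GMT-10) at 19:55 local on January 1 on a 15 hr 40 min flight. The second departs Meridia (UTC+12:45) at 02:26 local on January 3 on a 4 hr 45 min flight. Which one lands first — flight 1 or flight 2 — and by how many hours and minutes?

the second, by 3 hours 9 minutes

Flight 1 in UTC: 19:55 + 10:00 = 05:55 on Jan 2.
+15 hours 40 minutes → arrive 21:35 UTC on Jan 2.
Flight 2 in UTC: 02:26 − 12:45 = 13:41 on Jan 2.
+4 hours and 45 minutes → arrive 18:26 UTC on Jan 2.
Flight 2 lands earlier by 3 hours 9 minutes.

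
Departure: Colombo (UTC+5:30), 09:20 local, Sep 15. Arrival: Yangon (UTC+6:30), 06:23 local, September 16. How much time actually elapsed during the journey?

20 hours 3 minutes

Yangon is 1:00 ahead of Colombo.
Clock-face elapsed time (ignoring zones) is 21 hours 3 minutes.
Actual elapsed = 21 hours 3 minutes − 1:00 = 20 hours 3 minutes.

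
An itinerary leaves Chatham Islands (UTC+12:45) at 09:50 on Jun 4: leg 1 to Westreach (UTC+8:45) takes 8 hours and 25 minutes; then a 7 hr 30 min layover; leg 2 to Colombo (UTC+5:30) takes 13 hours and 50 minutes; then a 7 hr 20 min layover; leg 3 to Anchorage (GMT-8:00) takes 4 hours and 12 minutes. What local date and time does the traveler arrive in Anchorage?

Convert departure to UTC: 09:50 − 12:45 = 21:05 UTC on Jun 3.
Add 8 hours 25 minutes leg 1 → 05:30 UTC (Jun 4).
Add 7 hours 30 minutes layover in Westreach → 13:00 UTC.
Add 13 hours and 50 minutes leg 2 → 02:50 UTC (Jun 5).
Add 7 hours 20 minutes layover in Colombo → 10:10 UTC.
Add 4 hours 12 minutes leg 3 → 14:22 UTC.
Anchorage is UTC−8:00, so local arrival = 14:22 − 8:00 = 06:22 on Jun 5.

06:22 on June 5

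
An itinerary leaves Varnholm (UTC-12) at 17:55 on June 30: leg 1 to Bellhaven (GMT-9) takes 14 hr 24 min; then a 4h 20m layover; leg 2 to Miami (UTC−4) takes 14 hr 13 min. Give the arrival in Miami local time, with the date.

Convert departure to UTC: 17:55 + 12:00 = 05:55 UTC on Jul 1.
Add 14 hours 24 minutes leg 1 → 20:19 UTC.
Add 4 hours 20 minutes layover in Bellhaven → 00:39 UTC (Jul 2).
Add 14 hours 13 minutes leg 2 → 14:52 UTC.
Miami is UTC−4:00, so local arrival = 14:52 − 4:00 = 10:52 on Jul 2.

10:52 on July 2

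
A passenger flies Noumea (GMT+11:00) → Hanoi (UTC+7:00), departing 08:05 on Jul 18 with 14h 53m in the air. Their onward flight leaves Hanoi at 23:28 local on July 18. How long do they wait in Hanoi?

4 hours 30 minutes

Convert departure to UTC: 08:05 − 11:00 = 21:05 UTC on Jul 17.
Add 14 hours 53 minutes flight time → 11:58 UTC (Jul 18).
Hanoi is UTC+7:00, so local arrival = 11:58 + 7:00 = 18:58 on Jul 18.
Layover = 23:28 − 18:58 = 4 hours 30 minutes.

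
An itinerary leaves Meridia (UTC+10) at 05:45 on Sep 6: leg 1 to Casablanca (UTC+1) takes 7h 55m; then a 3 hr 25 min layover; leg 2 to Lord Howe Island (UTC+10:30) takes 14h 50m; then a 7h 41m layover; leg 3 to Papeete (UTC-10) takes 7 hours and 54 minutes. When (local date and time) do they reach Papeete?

03:30 on Sep 7

Convert departure to UTC: 05:45 − 10:00 = 19:45 UTC on Sep 5.
Add 7 hours and 55 minutes leg 1 → 03:40 UTC (Sep 6).
Add 3 hours and 25 minutes layover in Casablanca → 07:05 UTC.
Add 14 hours and 50 minutes leg 2 → 21:55 UTC.
Add 7 hours 41 minutes layover in Lord Howe Island → 05:36 UTC (Sep 7).
Add 7 hours 54 minutes leg 3 → 13:30 UTC.
Papeete is UTC−10:00, so local arrival = 13:30 − 10:00 = 03:30 on Sep 7.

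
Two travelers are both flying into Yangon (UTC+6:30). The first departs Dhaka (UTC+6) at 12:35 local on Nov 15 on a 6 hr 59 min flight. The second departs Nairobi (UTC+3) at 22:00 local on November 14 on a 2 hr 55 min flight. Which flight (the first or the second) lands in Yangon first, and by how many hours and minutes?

the second, by 15 hours 39 minutes

Flight 1 in UTC: 12:35 − 6:00 = 06:35 on Nov 15.
+6 hours 59 minutes → arrive 13:34 UTC on Nov 15.
Flight 2 in UTC: 22:00 − 3:00 = 19:00 on Nov 14.
+2 hours and 55 minutes → arrive 21:55 UTC on Nov 14.
Flight 2 lands earlier by 15 hours 39 minutes.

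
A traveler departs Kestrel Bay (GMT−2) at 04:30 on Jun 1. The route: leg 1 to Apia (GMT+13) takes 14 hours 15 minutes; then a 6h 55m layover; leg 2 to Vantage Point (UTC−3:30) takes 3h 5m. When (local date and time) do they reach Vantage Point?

Convert departure to UTC: 04:30 + 2:00 = 06:30 UTC on Jun 1.
Add 14 hours 15 minutes leg 1 → 20:45 UTC.
Add 6 hours and 55 minutes layover in Apia → 03:40 UTC (Jun 2).
Add 3 hours 5 minutes leg 2 → 06:45 UTC.
Vantage Point is UTC−3:30, so local arrival = 06:45 − 3:30 = 03:15 on Jun 2.

03:15 on June 2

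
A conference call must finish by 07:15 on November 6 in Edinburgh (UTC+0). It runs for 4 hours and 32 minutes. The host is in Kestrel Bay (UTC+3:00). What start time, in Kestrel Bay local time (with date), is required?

05:43 on November 6

Target end time is already UTC: 07:15 on Nov 6.
Subtract 4 hours and 32 minutes → start 02:43 UTC on Nov 6.
Kestrel Bay is UTC+3:00: 02:43 + 3:00 = 05:43 on Nov 6.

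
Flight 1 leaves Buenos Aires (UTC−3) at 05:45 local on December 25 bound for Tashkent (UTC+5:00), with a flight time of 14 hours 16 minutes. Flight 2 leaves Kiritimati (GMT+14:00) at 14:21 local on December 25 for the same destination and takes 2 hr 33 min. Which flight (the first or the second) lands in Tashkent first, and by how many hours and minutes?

Flight 1 in UTC: 05:45 + 3:00 = 08:45 on Dec 25.
+14 hours and 16 minutes → arrive 23:01 UTC on Dec 25.
Flight 2 in UTC: 14:21 − 14:00 = 00:21 on Dec 25.
+2 hours 33 minutes → arrive 02:54 UTC on Dec 25.
Flight 2 lands earlier by 20 hours 7 minutes.

the second, by 20 hours 7 minutes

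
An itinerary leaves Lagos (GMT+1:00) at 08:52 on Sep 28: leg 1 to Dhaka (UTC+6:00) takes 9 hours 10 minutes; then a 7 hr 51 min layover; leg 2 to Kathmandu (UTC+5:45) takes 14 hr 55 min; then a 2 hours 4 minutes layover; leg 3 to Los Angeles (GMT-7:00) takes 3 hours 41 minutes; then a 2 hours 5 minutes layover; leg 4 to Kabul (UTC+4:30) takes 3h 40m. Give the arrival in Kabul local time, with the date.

Convert departure to UTC: 08:52 − 1:00 = 07:52 UTC on Sep 28.
Add 9 hours 10 minutes leg 1 → 17:02 UTC.
Add 7 hours 51 minutes layover in Dhaka → 00:53 UTC (Sep 29).
Add 14 hours 55 minutes leg 2 → 15:48 UTC.
Add 2 hours and 4 minutes layover in Kathmandu → 17:52 UTC.
Add 3 hours and 41 minutes leg 3 → 21:33 UTC.
Add 2 hours and 5 minutes layover in Los Angeles → 23:38 UTC.
Add 3 hours 40 minutes leg 4 → 03:18 UTC (Sep 30).
Kabul is UTC+4:30, so local arrival = 03:18 + 4:30 = 07:48 on Sep 30.

07:48 on Sep 30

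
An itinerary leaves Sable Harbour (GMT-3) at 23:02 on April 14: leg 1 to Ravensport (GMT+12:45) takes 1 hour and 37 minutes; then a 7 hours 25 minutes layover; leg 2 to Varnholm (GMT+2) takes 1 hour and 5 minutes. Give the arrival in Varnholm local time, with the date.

Convert departure to UTC: 23:02 + 3:00 = 02:02 UTC on Apr 15.
Add 1 hour and 37 minutes leg 1 → 03:39 UTC.
Add 7 hours and 25 minutes layover in Ravensport → 11:04 UTC.
Add 1 hour 5 minutes leg 2 → 12:09 UTC.
Varnholm is UTC+2:00, so local arrival = 12:09 + 2:00 = 14:09 on Apr 15.

14:09 on Apr 15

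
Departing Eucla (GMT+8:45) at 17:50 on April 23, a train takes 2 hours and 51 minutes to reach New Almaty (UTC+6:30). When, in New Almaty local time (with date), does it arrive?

New Almaty is 2:15 behind Eucla.
After 2 hours and 51 minutes it is 20:41 in Eucla.
Shift by the zone difference: 20:41 − 2:15 = 18:26 on Apr 23 in New Almaty.

18:26 on April 23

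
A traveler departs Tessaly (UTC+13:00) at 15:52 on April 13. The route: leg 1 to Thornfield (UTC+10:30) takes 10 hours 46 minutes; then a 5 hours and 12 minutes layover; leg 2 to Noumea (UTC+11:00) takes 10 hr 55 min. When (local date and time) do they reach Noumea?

16:45 on April 14

Convert departure to UTC: 15:52 − 13:00 = 02:52 UTC on Apr 13.
Add 10 hours 46 minutes leg 1 → 13:38 UTC.
Add 5 hours 12 minutes layover in Thornfield → 18:50 UTC.
Add 10 hours and 55 minutes leg 2 → 05:45 UTC (Apr 14).
Noumea is UTC+11:00, so local arrival = 05:45 + 11:00 = 16:45 on Apr 14.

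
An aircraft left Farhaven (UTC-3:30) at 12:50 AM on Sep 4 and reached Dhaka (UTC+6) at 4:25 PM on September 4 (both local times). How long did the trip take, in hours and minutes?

Departure in UTC: 12:50 AM + 3:30 = 4:20 AM on Sep 4.
Arrival in UTC: 4:25 PM − 6:00 = 10:25 AM on Sep 4.
Elapsed = 10:25 AM − 4:20 AM = 6 hours 5 minutes.

6 hours 5 minutes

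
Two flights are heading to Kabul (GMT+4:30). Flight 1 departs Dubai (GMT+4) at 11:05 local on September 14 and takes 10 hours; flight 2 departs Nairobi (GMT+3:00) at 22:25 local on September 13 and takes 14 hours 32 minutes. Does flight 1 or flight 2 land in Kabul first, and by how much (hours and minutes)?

the second, by 7 hours 8 minutes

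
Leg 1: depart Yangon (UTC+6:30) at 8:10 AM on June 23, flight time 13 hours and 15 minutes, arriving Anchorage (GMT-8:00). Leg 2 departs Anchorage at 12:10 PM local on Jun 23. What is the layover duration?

5 hours 15 minutes

Convert departure to UTC: 8:10 AM − 6:30 = 1:40 AM UTC on Jun 23.
Add 13 hours and 15 minutes flight time → 2:55 PM UTC.
Anchorage is UTC−8:00, so local arrival = 2:55 PM − 8:00 = 6:55 AM on Jun 23.
Layover = 12:10 PM − 6:55 AM = 5 hours 15 minutes.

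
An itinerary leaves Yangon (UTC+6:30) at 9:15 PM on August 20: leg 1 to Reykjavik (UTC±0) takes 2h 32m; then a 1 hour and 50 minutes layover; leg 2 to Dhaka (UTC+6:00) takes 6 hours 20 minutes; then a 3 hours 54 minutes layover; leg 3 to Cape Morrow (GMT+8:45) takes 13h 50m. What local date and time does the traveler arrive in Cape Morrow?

3:56 AM on Aug 22

Convert departure to UTC: 9:15 PM − 6:30 = 2:45 PM UTC on Aug 20.
Add 2 hours 32 minutes leg 1 → 5:17 PM UTC.
Add 1 hour and 50 minutes layover in Reykjavik → 7:07 PM UTC.
Add 6 hours and 20 minutes leg 2 → 1:27 AM UTC (Aug 21).
Add 3 hours and 54 minutes layover in Dhaka → 5:21 AM UTC.
Add 13 hours and 50 minutes leg 3 → 7:11 PM UTC.
Cape Morrow is UTC+8:45, so local arrival = 7:11 PM + 8:45 = 3:56 AM on Aug 22.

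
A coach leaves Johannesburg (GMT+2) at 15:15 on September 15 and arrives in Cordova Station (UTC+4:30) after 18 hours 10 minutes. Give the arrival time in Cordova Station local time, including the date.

Cordova Station is 2:30 ahead of Johannesburg.
After 18 hours and 10 minutes it is 09:25 (Sep 16) in Johannesburg.
Shift by the zone difference: 09:25 + 2:30 = 11:55 on Sep 16 in Cordova Station.

11:55 on September 16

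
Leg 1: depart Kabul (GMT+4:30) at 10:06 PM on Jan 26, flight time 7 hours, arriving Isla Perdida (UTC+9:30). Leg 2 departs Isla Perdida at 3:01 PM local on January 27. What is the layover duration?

Convert departure to UTC: 10:06 PM − 4:30 = 5:36 PM UTC on Jan 26.
Add 7 hours flight time → 12:36 AM UTC (Jan 27).
Isla Perdida is UTC+9:30, so local arrival = 12:36 AM + 9:30 = 10:06 AM on Jan 27.
Layover = 3:01 PM − 10:06 AM = 4 hours 55 minutes.

4 hours 55 minutes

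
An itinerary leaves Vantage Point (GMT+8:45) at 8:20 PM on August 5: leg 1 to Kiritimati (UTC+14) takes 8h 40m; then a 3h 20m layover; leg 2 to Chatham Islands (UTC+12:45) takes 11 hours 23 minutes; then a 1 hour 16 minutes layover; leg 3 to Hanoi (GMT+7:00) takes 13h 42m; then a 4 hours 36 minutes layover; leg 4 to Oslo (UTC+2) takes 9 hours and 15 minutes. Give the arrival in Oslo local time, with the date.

5:47 PM on Aug 7

Convert departure to UTC: 8:20 PM − 8:45 = 11:35 AM UTC on Aug 5.
Add 8 hours and 40 minutes leg 1 → 8:15 PM UTC.
Add 3 hours and 20 minutes layover in Kiritimati → 11:35 PM UTC.
Add 11 hours 23 minutes leg 2 → 10:58 AM UTC (Aug 6).
Add 1 hour and 16 minutes layover in Chatham Islands → 12:14 PM UTC.
Add 13 hours 42 minutes leg 3 → 1:56 AM UTC (Aug 7).
Add 4 hours and 36 minutes layover in Hanoi → 6:32 AM UTC.
Add 9 hours and 15 minutes leg 4 → 3:47 PM UTC.
Oslo is UTC+2:00, so local arrival = 3:47 PM + 2:00 = 5:47 PM on Aug 7.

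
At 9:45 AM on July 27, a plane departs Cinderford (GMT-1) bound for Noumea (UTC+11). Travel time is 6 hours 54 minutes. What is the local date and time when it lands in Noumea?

4:39 AM on July 28

Noumea is 12:00 ahead of Cinderford.
After 6 hours and 54 minutes it is 4:39 PM in Cinderford.
Shift by the zone difference: 4:39 PM + 12:00 = 4:39 AM on Jul 28 in Noumea.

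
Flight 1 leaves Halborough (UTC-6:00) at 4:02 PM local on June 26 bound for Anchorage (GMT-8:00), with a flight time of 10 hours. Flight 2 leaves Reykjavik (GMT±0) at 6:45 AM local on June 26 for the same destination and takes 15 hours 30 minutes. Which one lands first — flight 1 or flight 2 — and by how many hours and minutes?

the second, by 9 hours 47 minutes

Flight 1 in UTC: 4:02 PM + 6:00 = 10:02 PM on Jun 26.
+10 hours → arrive 8:02 AM UTC on Jun 27.
Flight 2 departs at 6:45 AM UTC (Jun 26).
+15 hours and 30 minutes → arrive 10:15 PM UTC on Jun 26.
Flight 2 lands earlier by 9 hours 47 minutes.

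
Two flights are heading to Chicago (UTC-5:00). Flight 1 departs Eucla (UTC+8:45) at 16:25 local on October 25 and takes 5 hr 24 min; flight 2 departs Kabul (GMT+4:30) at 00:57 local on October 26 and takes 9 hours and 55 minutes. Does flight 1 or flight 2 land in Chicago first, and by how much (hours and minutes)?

the first, by 17 hours 18 minutes

Flight 1 in UTC: 16:25 − 8:45 = 07:40 on Oct 25.
+5 hours and 24 minutes → arrive 13:04 UTC on Oct 25.
Flight 2 in UTC: 00:57 − 4:30 = 20:27 on Oct 25.
+9 hours 55 minutes → arrive 06:22 UTC on Oct 26.
Flight 1 lands earlier by 17 hours 18 minutes.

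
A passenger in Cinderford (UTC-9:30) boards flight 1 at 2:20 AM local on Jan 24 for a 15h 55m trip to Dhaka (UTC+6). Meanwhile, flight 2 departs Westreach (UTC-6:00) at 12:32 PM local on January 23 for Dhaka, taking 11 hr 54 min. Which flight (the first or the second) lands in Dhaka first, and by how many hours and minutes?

the second, by 21 hours 19 minutes

Flight 1 in UTC: 2:20 AM + 9:30 = 11:50 AM on Jan 24.
+15 hours and 55 minutes → arrive 3:45 AM UTC on Jan 25.
Flight 2 in UTC: 12:32 PM + 6:00 = 6:32 PM on Jan 23.
+11 hours 54 minutes → arrive 6:26 AM UTC on Jan 24.
Flight 2 lands earlier by 21 hours 19 minutes.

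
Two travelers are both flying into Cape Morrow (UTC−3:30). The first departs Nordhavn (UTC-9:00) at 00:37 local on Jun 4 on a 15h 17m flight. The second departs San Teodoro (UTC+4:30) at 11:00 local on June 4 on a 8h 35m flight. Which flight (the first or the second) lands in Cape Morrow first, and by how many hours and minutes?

the second, by 9 hours 49 minutes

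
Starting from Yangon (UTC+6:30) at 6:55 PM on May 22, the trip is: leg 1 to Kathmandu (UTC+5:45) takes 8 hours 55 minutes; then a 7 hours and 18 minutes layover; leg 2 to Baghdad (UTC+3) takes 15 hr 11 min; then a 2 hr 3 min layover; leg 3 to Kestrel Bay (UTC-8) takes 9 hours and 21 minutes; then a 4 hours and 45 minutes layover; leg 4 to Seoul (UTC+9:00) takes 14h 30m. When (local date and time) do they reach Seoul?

11:28 AM on May 25

Convert departure to UTC: 6:55 PM − 6:30 = 12:25 PM UTC on May 22.
Add 8 hours and 55 minutes leg 1 → 9:20 PM UTC.
Add 7 hours and 18 minutes layover in Kathmandu → 4:38 AM UTC (May 23).
Add 15 hours and 11 minutes leg 2 → 7:49 PM UTC.
Add 2 hours and 3 minutes layover in Baghdad → 9:52 PM UTC.
Add 9 hours and 21 minutes leg 3 → 7:13 AM UTC (May 24).
Add 4 hours 45 minutes layover in Kestrel Bay → 11:58 AM UTC.
Add 14 hours 30 minutes leg 4 → 2:28 AM UTC (May 25).
Seoul is UTC+9:00, so local arrival = 2:28 AM + 9:00 = 11:28 AM on May 25.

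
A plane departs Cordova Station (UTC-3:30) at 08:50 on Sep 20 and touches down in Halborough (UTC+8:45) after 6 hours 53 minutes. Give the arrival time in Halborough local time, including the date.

Halborough is 12:15 ahead of Cordova Station.
After 6 hours 53 minutes it is 15:43 in Cordova Station.
Shift by the zone difference: 15:43 + 12:15 = 03:58 on Sep 21 in Halborough.

03:58 on September 21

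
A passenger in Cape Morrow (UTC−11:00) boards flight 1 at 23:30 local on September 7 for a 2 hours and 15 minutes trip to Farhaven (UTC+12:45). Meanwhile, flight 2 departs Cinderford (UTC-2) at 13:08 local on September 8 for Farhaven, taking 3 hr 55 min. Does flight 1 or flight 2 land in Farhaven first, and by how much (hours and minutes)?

Flight 1 in UTC: 23:30 + 11:00 = 10:30 on Sep 8.
+2 hours and 15 minutes → arrive 12:45 UTC on Sep 8.
Flight 2 in UTC: 13:08 + 2:00 = 15:08 on Sep 8.
+3 hours 55 minutes → arrive 19:03 UTC on Sep 8.
Flight 1 lands earlier by 6 hours 18 minutes.

the first, by 6 hours 18 minutes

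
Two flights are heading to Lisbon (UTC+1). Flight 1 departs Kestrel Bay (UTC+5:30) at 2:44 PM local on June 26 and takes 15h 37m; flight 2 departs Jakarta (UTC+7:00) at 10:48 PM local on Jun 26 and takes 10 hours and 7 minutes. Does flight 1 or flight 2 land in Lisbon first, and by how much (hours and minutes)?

Flight 1 in UTC: 2:44 PM − 5:30 = 9:14 AM on Jun 26.
+15 hours and 37 minutes → arrive 12:51 AM UTC on Jun 27.
Flight 2 in UTC: 10:48 PM − 7:00 = 3:48 PM on Jun 26.
+10 hours and 7 minutes → arrive 1:55 AM UTC on Jun 27.
Flight 1 lands earlier by 1 hour 4 minutes.

the first, by 1 hour 4 minutes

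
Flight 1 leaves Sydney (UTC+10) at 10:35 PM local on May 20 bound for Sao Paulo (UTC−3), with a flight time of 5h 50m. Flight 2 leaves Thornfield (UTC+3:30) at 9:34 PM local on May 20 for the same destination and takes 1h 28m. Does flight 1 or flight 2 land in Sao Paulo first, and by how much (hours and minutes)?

the first, by 1 hour 7 minutes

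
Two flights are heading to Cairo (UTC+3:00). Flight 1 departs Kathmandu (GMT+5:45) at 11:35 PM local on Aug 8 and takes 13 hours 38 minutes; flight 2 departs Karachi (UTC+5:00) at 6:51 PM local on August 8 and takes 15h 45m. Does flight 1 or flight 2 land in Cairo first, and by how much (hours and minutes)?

Flight 1 in UTC: 11:35 PM − 5:45 = 5:50 PM on Aug 8.
+13 hours 38 minutes → arrive 7:28 AM UTC on Aug 9.
Flight 2 in UTC: 6:51 PM − 5:00 = 1:51 PM on Aug 8.
+15 hours and 45 minutes → arrive 5:36 AM UTC on Aug 9.
Flight 2 lands earlier by 1 hour 52 minutes.

the second, by 1 hour 52 minutes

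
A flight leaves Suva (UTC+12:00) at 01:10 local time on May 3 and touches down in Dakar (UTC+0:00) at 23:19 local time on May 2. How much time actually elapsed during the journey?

10 hours 9 minutes

Departure in UTC: 01:10 − 12:00 = 13:10 on May 2.
Arrival is already UTC: 23:19 on May 2.
Elapsed = 23:19 − 13:10 = 10 hours 9 minutes.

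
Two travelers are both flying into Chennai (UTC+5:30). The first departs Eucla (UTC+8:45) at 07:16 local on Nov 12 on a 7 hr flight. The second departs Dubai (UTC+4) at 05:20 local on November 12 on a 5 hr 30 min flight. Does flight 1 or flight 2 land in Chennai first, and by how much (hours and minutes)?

the first, by 1 hour 19 minutes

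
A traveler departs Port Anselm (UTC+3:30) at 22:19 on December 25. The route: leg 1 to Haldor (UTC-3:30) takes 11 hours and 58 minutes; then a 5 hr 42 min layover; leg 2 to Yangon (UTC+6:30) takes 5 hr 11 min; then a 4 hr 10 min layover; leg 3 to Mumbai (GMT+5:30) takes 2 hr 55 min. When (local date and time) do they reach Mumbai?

Convert departure to UTC: 22:19 − 3:30 = 18:49 UTC on Dec 25.
Add 11 hours and 58 minutes leg 1 → 06:47 UTC (Dec 26).
Add 5 hours 42 minutes layover in Haldor → 12:29 UTC.
Add 5 hours and 11 minutes leg 2 → 17:40 UTC.
Add 4 hours 10 minutes layover in Yangon → 21:50 UTC.
Add 2 hours and 55 minutes leg 3 → 00:45 UTC (Dec 27).
Mumbai is UTC+5:30, so local arrival = 00:45 + 5:30 = 06:15 on Dec 27.

06:15 on Dec 27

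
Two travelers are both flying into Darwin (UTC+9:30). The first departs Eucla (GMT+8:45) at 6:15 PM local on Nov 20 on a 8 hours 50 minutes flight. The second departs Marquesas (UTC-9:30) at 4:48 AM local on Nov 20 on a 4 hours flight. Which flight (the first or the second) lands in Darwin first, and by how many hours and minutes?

Flight 1 in UTC: 6:15 PM − 8:45 = 9:30 AM on Nov 20.
+8 hours and 50 minutes → arrive 6:20 PM UTC on Nov 20.
Flight 2 in UTC: 4:48 AM + 9:30 = 2:18 PM on Nov 20.
+4 hours → arrive 6:18 PM UTC on Nov 20.
Flight 2 lands earlier by 2 minutes.

the second, by 2 minutes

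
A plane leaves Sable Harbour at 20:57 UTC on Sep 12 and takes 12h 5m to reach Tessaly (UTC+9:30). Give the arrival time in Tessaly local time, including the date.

18:32 on September 13

Departure is given in UTC: 20:57 on Sep 12.
Add 12 hours and 5 minutes → 09:02 UTC (Sep 13).
Tessaly is UTC+9:30: 09:02 + 9:30 = 18:32 on Sep 13.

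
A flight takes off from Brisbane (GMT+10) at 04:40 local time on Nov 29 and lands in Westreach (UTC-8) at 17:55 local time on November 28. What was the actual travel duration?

Departure in UTC: 04:40 − 10:00 = 18:40 on Nov 28.
Arrival in UTC: 17:55 + 8:00 = 01:55 on Nov 29.
Elapsed = 01:55 − 18:40 (+1 day) = 7 hours 15 minutes.

7 hours 15 minutes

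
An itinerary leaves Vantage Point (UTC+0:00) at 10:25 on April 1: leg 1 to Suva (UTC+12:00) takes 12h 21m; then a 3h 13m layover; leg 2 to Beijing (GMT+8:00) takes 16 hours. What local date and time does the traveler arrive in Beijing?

Vantage Point is at UTC+0, so departure is already 10:25 UTC on Apr 1.
Add 12 hours and 21 minutes leg 1 → 22:46 UTC.
Add 3 hours and 13 minutes layover in Suva → 01:59 UTC (Apr 2).
Add 16 hours leg 2 → 17:59 UTC.
Beijing is UTC+8:00, so local arrival = 17:59 + 8:00 = 01:59 on Apr 3.

01:59 on April 3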